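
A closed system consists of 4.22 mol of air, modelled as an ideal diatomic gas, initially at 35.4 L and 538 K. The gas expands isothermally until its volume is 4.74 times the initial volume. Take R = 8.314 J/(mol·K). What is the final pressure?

112 kPa

P₁ = nRT₁/V₁ = 4.22×8.314×538/35.4 = 533 kPa.
Isothermal: T stays 538 K; PV = const ⇒ V₂ = 168 L, P₂ = 112 kPa.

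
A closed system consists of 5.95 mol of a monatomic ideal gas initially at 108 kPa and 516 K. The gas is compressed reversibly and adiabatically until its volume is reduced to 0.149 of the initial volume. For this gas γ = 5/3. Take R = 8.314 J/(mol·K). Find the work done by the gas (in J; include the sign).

V₁ = nRT₁/P₁ = 5.95×8.314×516/108 = 236 L.
Adiabatic: TV^(γ−1) = const ⇒ T₂ = 516×(6.71)^0.667 = 1840 K; PV^γ = const ⇒ P₂ = 2580 kPa.
ΔU = nCvΔT = 5.95×12.5×(1840−516) = 97900 J.
Q = 0 for an adiabatic process, so W = −ΔU = -97900 J.

-97900 J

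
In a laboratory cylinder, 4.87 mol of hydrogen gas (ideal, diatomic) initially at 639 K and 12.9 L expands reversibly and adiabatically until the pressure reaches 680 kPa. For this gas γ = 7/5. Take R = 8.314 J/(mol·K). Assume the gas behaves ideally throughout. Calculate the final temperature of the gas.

469 K

P₁ = nRT₁/V₁ = 4.87×8.314×639/12.9 = 2010 kPa.
Adiabatic: T₂/T₁ = (P₂/P₁)^((γ−1)/γ) ⇒ T₂ = 639×(0.339)^0.286 = 469 K; V₂ = 27.9 L.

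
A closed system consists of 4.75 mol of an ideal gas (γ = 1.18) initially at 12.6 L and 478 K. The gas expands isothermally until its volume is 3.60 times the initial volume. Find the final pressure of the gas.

P₁ = nRT₁/V₁ = 4.75×8.314×478/12.6 = 1500 kPa.
Isothermal: T stays 478 K; PV = const ⇒ V₂ = 45.4 L, P₂ = 416 kPa.

416 kPa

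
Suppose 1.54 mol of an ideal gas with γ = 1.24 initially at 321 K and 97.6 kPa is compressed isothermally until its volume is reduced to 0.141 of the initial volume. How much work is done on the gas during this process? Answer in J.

V₁ = nRT₁/P₁ = 1.54×8.314×321/97.6 = 42.1 L.
Isothermal: T stays 321 K; PV = const ⇒ V₂ = 5.94 L, P₂ = 692 kPa.
W = nRT ln(V₂/V₁) = 1.54×8.314×321×ln(0.141) = -8050 J.
Work done on the gas = −W_by = 8050 J.

8050 J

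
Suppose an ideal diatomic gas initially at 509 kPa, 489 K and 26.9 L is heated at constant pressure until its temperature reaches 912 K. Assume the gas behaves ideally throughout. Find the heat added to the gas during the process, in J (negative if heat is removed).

41500 J

n = P₁V₁/(RT₁) = 509×26.9/(8.314×489) = 3.37 mol.
Isobaric: P stays 509 kPa; V/T = const ⇒ T₂ = 912 K, V₂ = 50.2 L.
W = PΔV = 509×(50.2−26.9) kPa·L = 11800 J.
ΔU = nCvΔT = 3.37×20.8×(912−489) = 29600 J.
Q = ΔU + W = nCpΔT = 41500 J.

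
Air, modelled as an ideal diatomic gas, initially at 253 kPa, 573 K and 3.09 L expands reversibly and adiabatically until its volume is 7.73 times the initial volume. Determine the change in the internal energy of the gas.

n = P₁V₁/(RT₁) = 253×3.09/(8.314×573) = 0.164 mol.
Adiabatic: TV^(γ−1) = const ⇒ T₂ = 573×(0.129)^0.400 = 253 K; PV^γ = const ⇒ P₂ = 14.4 kPa.
For an ideal gas ΔU = nCvΔT with Cv = (5/2)R = 20.8 J/(mol·K).
ΔU = 0.164×20.8×(253−573) = -1090 J.

-1090 J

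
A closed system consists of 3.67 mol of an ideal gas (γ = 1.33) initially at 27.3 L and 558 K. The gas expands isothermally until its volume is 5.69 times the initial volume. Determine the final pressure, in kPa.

P₁ = nRT₁/V₁ = 3.67×8.314×558/27.3 = 624 kPa.
Isothermal: T stays 558 K; PV = const ⇒ V₂ = 155 L, P₂ = 110 kPa.

110 kPa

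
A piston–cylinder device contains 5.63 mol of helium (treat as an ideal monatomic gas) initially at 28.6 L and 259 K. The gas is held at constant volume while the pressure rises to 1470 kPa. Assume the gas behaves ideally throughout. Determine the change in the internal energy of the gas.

44900 J

P₁ = nRT₁/V₁ = 5.63×8.314×259/28.6 = 424 kPa.
Isochoric: V stays 28.6 L; P/T = const ⇒ T₂ = 898 K, P₂ = 1470 kPa.
For an ideal gas ΔU = nCvΔT with Cv = (3/2)R = 12.5 J/(mol·K).
ΔU = 5.63×12.5×(898−259) = 44900 J.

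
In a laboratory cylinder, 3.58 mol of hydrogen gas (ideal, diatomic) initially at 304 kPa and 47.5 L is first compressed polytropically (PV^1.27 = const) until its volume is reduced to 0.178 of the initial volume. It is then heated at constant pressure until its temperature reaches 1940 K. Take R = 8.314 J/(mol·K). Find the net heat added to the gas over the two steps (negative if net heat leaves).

111000 J

T₁ = P₁V₁/(nR) = 304×47.5/(3.58×8.314) = 485 K.
Step 1 — Polytropic n=1.27: T₂ = T₁(V₁/V₂)^(n−1) = 485×(5.62)^0.27 = 773 K; P₂ = P₁(V₁/V₂)^n = 2720 kPa.
W = (P₁V₁−P₂V₂)/(n−1) = (304×47.5−2720×8.46)/0.27 = -31700 J.
ΔU = nCvΔT = 3.58×20.8×(773−485) = 21400 J.
Q = ΔU + W = -10300 J.
State after step 1: P = 2720 kPa, V = 8.46 L, T = 773 K.
Step 2 — Isobaric: P stays 2720 kPa; V/T = const ⇒ T₂ = 1940 K, V₂ = 21.2 L.
W = PΔV = 2720×(21.2−8.46) kPa·L = 34700 J.
ΔU = nCvΔT = 3.58×20.8×(1940−773) = 86800 J.
Q = ΔU + W = nCpΔT = 122000 J.
Net over both steps: W = 2980 J, Q = 111000 J, ΔU = 108000 J.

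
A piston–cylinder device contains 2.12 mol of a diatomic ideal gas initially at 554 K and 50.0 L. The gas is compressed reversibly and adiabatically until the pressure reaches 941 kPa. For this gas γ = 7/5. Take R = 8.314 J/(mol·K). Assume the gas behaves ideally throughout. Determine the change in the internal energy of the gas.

13800 J

P₁ = nRT₁/V₁ = 2.12×8.314×554/50.0 = 195 kPa.
Adiabatic: T₂/T₁ = (P₂/P₁)^((γ−1)/γ) ⇒ T₂ = 554×(4.82)^0.286 = 868 K; V₂ = 16.3 L.
For an ideal gas ΔU = nCvΔT with Cv = (5/2)R = 20.8 J/(mol·K).
ΔU = 2.12×20.8×(868−554) = 13800 J.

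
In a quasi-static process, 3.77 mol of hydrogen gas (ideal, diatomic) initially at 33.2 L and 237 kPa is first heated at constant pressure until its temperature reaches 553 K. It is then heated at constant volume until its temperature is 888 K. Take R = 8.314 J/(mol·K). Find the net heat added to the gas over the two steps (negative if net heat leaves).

59400 J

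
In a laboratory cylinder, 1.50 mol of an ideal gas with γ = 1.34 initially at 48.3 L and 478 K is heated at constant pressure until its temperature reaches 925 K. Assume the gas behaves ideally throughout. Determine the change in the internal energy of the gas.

P₁ = nRT₁/V₁ = 1.50×8.314×478/48.3 = 123 kPa.
Isobaric: P stays 123 kPa; V/T = const ⇒ T₂ = 925 K, V₂ = 93.5 L.
For an ideal gas ΔU = nCvΔT with Cv = R/(γ−1) = 24.5 J/(mol·K).
ΔU = 1.50×24.5×(925−478) = 16400 J.

16400 J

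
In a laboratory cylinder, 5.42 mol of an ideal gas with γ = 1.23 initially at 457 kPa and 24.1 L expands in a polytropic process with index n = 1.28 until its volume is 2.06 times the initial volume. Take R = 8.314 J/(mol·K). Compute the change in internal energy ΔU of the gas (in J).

-8770 J

T₁ = P₁V₁/(nR) = 457×24.1/(5.42×8.314) = 244 K.
Polytropic n=1.28: T₂ = T₁(V₁/V₂)^(n−1) = 244×(0.485)^0.28 = 200 K; P₂ = P₁(V₁/V₂)^n = 181 kPa.
For an ideal gas ΔU = nCvΔT with Cv = R/(γ−1) = 36.1 J/(mol·K).
ΔU = 5.42×36.1×(200−244) = -8770 J.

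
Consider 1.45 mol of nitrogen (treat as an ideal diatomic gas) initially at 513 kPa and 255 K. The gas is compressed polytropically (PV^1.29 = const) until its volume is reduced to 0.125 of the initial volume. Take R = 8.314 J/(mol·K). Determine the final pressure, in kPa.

V₁ = nRT₁/P₁ = 1.45×8.314×255/513 = 5.99 L.
Polytropic n=1.29: T₂ = T₁(V₁/V₂)^(n−1) = 255×(8.00)^0.29 = 466 K; P₂ = P₁(V₁/V₂)^n = 7500 kPa.

7500 kPa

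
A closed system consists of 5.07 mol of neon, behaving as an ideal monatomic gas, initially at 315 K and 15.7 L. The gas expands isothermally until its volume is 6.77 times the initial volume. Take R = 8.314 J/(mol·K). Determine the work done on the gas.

P₁ = nRT₁/V₁ = 5.07×8.314×315/15.7 = 846 kPa.
Isothermal: T stays 315 K; PV = const ⇒ V₂ = 106 L, P₂ = 125 kPa.
W = nRT ln(V₂/V₁) = 5.07×8.314×315×ln(6.77) = 25400 J.
Work done on the gas = −W_by = -25400 J.

-25400 J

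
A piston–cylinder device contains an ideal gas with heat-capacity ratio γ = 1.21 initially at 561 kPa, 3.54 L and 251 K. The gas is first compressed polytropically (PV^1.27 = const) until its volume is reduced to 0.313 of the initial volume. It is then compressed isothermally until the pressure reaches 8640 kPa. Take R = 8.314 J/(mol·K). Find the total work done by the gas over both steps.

-6130 J

n = P₁V₁/(RT₁) = 561×3.54/(8.314×251) = 0.952 mol.
Step 1 — Polytropic n=1.27: T₂ = T₁(V₁/V₂)^(n−1) = 251×(3.19)^0.27 = 343 K; P₂ = P₁(V₁/V₂)^n = 2450 kPa.
W = (P₁V₁−P₂V₂)/(n−1) = (561×3.54−2450×1.11)/0.27 = -2710 J.
ΔU = nCvΔT = 0.952×39.6×(343−251) = 3480 J.
Q = ΔU + W = 774 J.
State after step 1: P = 2450 kPa, V = 1.11 L, T = 343 K.
Step 2 — Isothermal: T stays 343 K; PV = const ⇒ V₂ = 0.315 L, P₂ = 8640 kPa.
ΔU = 0 (ideal gas, T constant).
W = nRT ln(V₂/V₁) = 0.952×8.314×343×ln(0.284) = -3420 J.
Q = ΔU + W = -3420 J.
Net over both steps: W = -6130 J, Q = -2650 J, ΔU = 3480 J.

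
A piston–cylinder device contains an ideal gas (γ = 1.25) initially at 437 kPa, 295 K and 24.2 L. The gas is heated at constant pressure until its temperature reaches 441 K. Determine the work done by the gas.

n = P₁V₁/(RT₁) = 437×24.2/(8.314×295) = 4.31 mol.
Isobaric: P stays 437 kPa; V/T = const ⇒ T₂ = 441 K, V₂ = 36.2 L.
W = PΔV = 437×(36.2−24.2) kPa·L = 5230 J.

5230 J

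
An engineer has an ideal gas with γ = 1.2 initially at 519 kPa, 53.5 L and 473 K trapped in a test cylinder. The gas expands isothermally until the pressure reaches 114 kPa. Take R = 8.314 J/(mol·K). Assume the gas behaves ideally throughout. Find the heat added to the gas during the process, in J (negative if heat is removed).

42100 J

n = P₁V₁/(RT₁) = 519×53.5/(8.314×473) = 7.06 mol.
Isothermal: T stays 473 K; PV = const ⇒ V₂ = 244 L, P₂ = 114 kPa.
ΔU = 0 (ideal gas, T constant).
W = nRT ln(V₂/V₁) = 7.06×8.314×473×ln(4.55) = 42100 J.
Q = ΔU + W = 42100 J.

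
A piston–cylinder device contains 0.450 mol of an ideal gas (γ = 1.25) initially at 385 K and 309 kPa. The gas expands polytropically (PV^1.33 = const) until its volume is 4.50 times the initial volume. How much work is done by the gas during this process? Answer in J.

1710 J

V₁ = nRT₁/P₁ = 0.450×8.314×385/309 = 4.66 L.
Polytropic n=1.33: T₂ = T₁(V₁/V₂)^(n−1) = 385×(0.222)^0.33 = 234 K; P₂ = P₁(V₁/V₂)^n = 41.8 kPa.
W = (P₁V₁−P₂V₂)/(n−1) = (309×4.66−41.8×21.0)/0.33 = 1710 J.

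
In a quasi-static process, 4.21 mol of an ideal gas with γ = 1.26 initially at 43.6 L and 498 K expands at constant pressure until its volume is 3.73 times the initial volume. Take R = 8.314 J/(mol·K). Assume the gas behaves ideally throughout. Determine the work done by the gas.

47600 J

P₁ = nRT₁/V₁ = 4.21×8.314×498/43.6 = 400 kPa.
Isobaric: P stays 400 kPa; V/T = const ⇒ T₂ = 1860 K, V₂ = 163 L.
W = PΔV = 400×(163−43.6) kPa·L = 47600 J.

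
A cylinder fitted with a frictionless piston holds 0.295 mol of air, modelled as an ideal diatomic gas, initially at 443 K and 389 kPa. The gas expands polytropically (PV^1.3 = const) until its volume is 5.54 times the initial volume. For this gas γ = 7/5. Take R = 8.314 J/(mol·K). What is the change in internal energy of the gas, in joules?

-1090 J

V₁ = nRT₁/P₁ = 0.295×8.314×443/389 = 2.79 L.
Polytropic n=1.3: T₂ = T₁(V₁/V₂)^(n−1) = 443×(0.181)^0.30 = 265 K; P₂ = P₁(V₁/V₂)^n = 42.0 kPa.
For an ideal gas ΔU = nCvΔT with Cv = (5/2)R = 20.8 J/(mol·K).
ΔU = 0.295×20.8×(265−443) = -1090 J.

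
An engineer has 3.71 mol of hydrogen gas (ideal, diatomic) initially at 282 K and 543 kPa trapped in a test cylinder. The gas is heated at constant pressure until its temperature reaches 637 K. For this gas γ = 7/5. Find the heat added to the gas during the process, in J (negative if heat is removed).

V₁ = nRT₁/P₁ = 3.71×8.314×282/543 = 16.0 L.
Isobaric: P stays 543 kPa; V/T = const ⇒ T₂ = 637 K, V₂ = 36.2 L.
W = PΔV = 543×(36.2−16.0) kPa·L = 10900 J.
ΔU = nCvΔT = 3.71×20.8×(637−282) = 27400 J.
Q = ΔU + W = nCpΔT = 38300 J.

38300 J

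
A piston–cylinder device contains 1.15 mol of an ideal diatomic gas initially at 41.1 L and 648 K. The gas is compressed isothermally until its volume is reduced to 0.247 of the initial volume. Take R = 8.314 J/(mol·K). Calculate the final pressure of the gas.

610 kPa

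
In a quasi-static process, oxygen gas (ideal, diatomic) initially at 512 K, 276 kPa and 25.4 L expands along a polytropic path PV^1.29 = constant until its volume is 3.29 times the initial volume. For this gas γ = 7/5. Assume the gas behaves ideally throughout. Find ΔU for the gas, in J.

n = P₁V₁/(RT₁) = 276×25.4/(8.314×512) = 1.65 mol.
Polytropic n=1.29: T₂ = T₁(V₁/V₂)^(n−1) = 512×(0.304)^0.29 = 362 K; P₂ = P₁(V₁/V₂)^n = 59.4 kPa.
For an ideal gas ΔU = nCvΔT with Cv = (5/2)R = 20.8 J/(mol·K).
ΔU = 1.65×20.8×(362−512) = -5120 J.

-5120 J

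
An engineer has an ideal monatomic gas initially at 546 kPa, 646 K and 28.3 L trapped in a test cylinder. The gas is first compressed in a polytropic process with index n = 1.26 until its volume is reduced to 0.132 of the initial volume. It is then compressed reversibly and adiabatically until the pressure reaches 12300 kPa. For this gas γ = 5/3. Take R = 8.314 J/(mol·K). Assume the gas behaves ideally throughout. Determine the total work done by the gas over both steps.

n = P₁V₁/(RT₁) = 546×28.3/(8.314×646) = 2.88 mol.
Step 1 — Polytropic n=1.26: T₂ = T₁(V₁/V₂)^(n−1) = 646×(7.58)^0.26 = 1090 K; P₂ = P₁(V₁/V₂)^n = 7000 kPa.
W = (P₁V₁−P₂V₂)/(n−1) = (546×28.3−7000×3.74)/0.26 = -41200 J.
ΔU = nCvΔT = 2.88×12.5×(1090−646) = 16100 J.
Q = ΔU + W = -25100 J.
State after step 1: P = 7000 kPa, V = 3.74 L, T = 1090 K.
Step 2 — Adiabatic: T₂/T₁ = (P₂/P₁)^((γ−1)/γ) ⇒ T₂ = 1090×(1.76)^0.400 = 1370 K; V₂ = 2.66 L.
ΔU = nCvΔT = 2.88×12.5×(1370−1090) = 9920 J.
Q = 0 for an adiabatic process, so W = −ΔU = -9920 J.
Net over both steps: W = -51100 J, Q = -25100 J, ΔU = 26000 J.

-51100 J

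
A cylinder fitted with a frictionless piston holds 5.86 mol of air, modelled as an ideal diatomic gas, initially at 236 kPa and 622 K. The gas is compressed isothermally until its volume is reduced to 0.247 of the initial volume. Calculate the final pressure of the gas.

V₁ = nRT₁/P₁ = 5.86×8.314×622/236 = 128 L.
Isothermal: T stays 622 K; PV = const ⇒ V₂ = 31.7 L, P₂ = 955 kPa.

955 kPa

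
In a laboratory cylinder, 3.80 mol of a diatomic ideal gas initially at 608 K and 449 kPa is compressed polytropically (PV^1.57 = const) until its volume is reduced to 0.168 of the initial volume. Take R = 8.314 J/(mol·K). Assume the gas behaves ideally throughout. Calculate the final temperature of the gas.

1680 K

V₁ = nRT₁/P₁ = 3.80×8.314×608/449 = 42.8 L.
Polytropic n=1.57: T₂ = T₁(V₁/V₂)^(n−1) = 608×(5.95)^0.57 = 1680 K; P₂ = P₁(V₁/V₂)^n = 7390 kPa.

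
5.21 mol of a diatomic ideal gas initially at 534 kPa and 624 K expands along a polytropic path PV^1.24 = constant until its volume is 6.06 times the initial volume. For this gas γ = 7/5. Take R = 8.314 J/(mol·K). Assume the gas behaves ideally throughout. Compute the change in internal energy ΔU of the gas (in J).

-23700 J

V₁ = nRT₁/P₁ = 5.21×8.314×624/534 = 50.6 L.
Polytropic n=1.24: T₂ = T₁(V₁/V₂)^(n−1) = 624×(0.165)^0.24 = 405 K; P₂ = P₁(V₁/V₂)^n = 57.2 kPa.
For an ideal gas ΔU = nCvΔT with Cv = (5/2)R = 20.8 J/(mol·K).
ΔU = 5.21×20.8×(405−624) = -23700 J.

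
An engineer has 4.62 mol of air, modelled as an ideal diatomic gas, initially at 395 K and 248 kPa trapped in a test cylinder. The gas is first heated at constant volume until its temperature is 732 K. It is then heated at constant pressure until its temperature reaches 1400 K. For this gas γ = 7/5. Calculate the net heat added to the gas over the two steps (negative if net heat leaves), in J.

V₁ = nRT₁/P₁ = 4.62×8.314×395/248 = 61.2 L.
Step 1 — Isochoric: V stays 61.2 L; P/T = const ⇒ T₂ = 732 K, P₂ = 460 kPa.
W = 0 (no volume change).
ΔU = nCvΔT = 4.62×20.8×(732−395) = 32400 J.
Q = ΔU = 32400 J.
State after step 1: P = 460 kPa, V = 61.2 L, T = 732 K.
Step 2 — Isobaric: P stays 460 kPa; V/T = const ⇒ T₂ = 1400 K, V₂ = 117 L.
W = PΔV = 460×(117−61.2) kPa·L = 25700 J.
ΔU = nCvΔT = 4.62×20.8×(1400−732) = 64100 J.
Q = ΔU + W = nCpΔT = 89800 J.
Net over both steps: W = 25700 J, Q = 122000 J, ΔU = 96500 J.

122000 J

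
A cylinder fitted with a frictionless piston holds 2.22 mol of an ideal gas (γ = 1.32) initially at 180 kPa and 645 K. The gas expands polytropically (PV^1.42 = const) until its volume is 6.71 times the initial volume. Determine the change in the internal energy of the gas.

-20500 J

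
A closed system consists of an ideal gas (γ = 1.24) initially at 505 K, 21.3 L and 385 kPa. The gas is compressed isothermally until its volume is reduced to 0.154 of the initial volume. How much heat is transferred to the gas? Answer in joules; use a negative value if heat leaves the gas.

-15300 J

n = P₁V₁/(RT₁) = 385×21.3/(8.314×505) = 1.95 mol.
Isothermal: T stays 505 K; PV = const ⇒ V₂ = 3.28 L, P₂ = 2500 kPa.
ΔU = 0 (ideal gas, T constant).
W = nRT ln(V₂/V₁) = 1.95×8.314×505×ln(0.154) = -15300 J.
Q = ΔU + W = -15300 J.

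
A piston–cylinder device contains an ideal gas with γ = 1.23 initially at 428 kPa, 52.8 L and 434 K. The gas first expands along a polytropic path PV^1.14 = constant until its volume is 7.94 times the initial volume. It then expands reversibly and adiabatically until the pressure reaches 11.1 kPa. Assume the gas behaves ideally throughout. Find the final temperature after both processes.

n = P₁V₁/(RT₁) = 428×52.8/(8.314×434) = 6.26 mol.
Step 1 — Polytropic n=1.14: T₂ = T₁(V₁/V₂)^(n−1) = 434×(0.126)^0.14 = 325 K; P₂ = P₁(V₁/V₂)^n = 40.3 kPa.
W = (P₁V₁−P₂V₂)/(n−1) = (428×52.8−40.3×419)/0.14 = 40600 J.
ΔU = nCvΔT = 6.26×36.1×(325−434) = -24700 J.
Q = ΔU + W = 15900 J.
State after step 1: P = 40.3 kPa, V = 419 L, T = 325 K.
Step 2 — Adiabatic: T₂/T₁ = (P₂/P₁)^((γ−1)/γ) ⇒ T₂ = 325×(0.275)^0.187 = 255 K; V₂ = 1200 L.
ΔU = nCvΔT = 6.26×36.1×(255−325) = -15800 J.
Q = 0 for an adiabatic process, so W = −ΔU = 15800 J.
Net over both steps: W = 56400 J, Q = 15900 J, ΔU = -40500 J.

255 K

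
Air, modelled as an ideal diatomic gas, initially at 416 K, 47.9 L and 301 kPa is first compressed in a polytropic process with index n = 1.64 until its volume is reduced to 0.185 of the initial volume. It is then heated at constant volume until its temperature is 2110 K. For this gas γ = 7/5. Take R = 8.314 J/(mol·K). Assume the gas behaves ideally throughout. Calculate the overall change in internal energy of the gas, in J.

n = P₁V₁/(RT₁) = 301×47.9/(8.314×416) = 4.17 mol.
Step 1 — Polytropic n=1.64: T₂ = T₁(V₁/V₂)^(n−1) = 416×(5.41)^0.64 = 1220 K; P₂ = P₁(V₁/V₂)^n = 4790 kPa.
W = (P₁V₁−P₂V₂)/(n−1) = (301×47.9−4790×8.86)/0.64 = -43800 J.
ΔU = nCvΔT = 4.17×20.8×(1220−416) = 70100 J.
Q = ΔU + W = 26300 J.
State after step 1: P = 4790 kPa, V = 8.86 L, T = 1220 K.
Step 2 — Isochoric: V stays 8.86 L; P/T = const ⇒ T₂ = 2110 K, P₂ = 8250 kPa.
W = 0 (no volume change).
ΔU = nCvΔT = 4.17×20.8×(2110−1220) = 76700 J.
Q = ΔU = 76700 J.
Net over both steps: W = -43800 J, Q = 103000 J, ΔU = 147000 J.

147000 J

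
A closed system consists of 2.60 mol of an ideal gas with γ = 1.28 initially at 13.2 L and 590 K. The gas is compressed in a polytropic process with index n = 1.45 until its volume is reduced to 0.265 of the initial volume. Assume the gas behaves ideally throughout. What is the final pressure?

P₁ = nRT₁/V₁ = 2.60×8.314×590/13.2 = 966 kPa.
Polytropic n=1.45: T₂ = T₁(V₁/V₂)^(n−1) = 590×(3.77)^0.45 = 1070 K; P₂ = P₁(V₁/V₂)^n = 6630 kPa.

6630 kPa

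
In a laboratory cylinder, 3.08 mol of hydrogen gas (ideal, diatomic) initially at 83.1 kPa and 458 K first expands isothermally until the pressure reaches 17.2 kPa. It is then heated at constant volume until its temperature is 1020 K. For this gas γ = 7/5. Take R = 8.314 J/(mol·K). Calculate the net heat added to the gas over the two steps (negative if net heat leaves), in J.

V₁ = nRT₁/P₁ = 3.08×8.314×458/83.1 = 141 L.
Step 1 — Isothermal: T stays 458 K; PV = const ⇒ V₂ = 682 L, P₂ = 17.2 kPa.
ΔU = 0 (ideal gas, T constant).
W = nRT ln(V₂/V₁) = 3.08×8.314×458×ln(4.83) = 18500 J.
Q = ΔU + W = 18500 J.
State after step 1: P = 17.2 kPa, V = 682 L, T = 458 K.
Step 2 — Isochoric: V stays 682 L; P/T = const ⇒ T₂ = 1020 K, P₂ = 38.3 kPa.
W = 0 (no volume change).
ΔU = nCvΔT = 3.08×20.8×(1020−458) = 36000 J.
Q = ΔU = 36000 J.
Net over both steps: W = 18500 J, Q = 54500 J, ΔU = 36000 J.

54500 J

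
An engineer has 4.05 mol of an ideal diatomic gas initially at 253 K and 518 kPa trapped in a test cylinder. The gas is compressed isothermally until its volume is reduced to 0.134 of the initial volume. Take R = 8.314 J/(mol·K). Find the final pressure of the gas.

V₁ = nRT₁/P₁ = 4.05×8.314×253/518 = 16.4 L.
Isothermal: T stays 253 K; PV = const ⇒ V₂ = 2.20 L, P₂ = 3870 kPa.

3870 kPa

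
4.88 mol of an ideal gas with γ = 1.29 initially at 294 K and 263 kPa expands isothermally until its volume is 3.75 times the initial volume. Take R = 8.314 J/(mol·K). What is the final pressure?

70.1 kPa

V₁ = nRT₁/P₁ = 4.88×8.314×294/263 = 45.4 L.
Isothermal: T stays 294 K; PV = const ⇒ V₂ = 170 L, P₂ = 70.1 kPa.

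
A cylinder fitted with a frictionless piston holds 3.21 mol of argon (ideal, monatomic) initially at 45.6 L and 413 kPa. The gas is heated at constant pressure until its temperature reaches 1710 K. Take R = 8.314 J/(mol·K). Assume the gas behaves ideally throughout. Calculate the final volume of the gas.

T₁ = P₁V₁/(nR) = 413×45.6/(3.21×8.314) = 706 K.
Isobaric: P stays 413 kPa; V/T = const ⇒ T₂ = 1710 K, V₂ = 110 L.

110 L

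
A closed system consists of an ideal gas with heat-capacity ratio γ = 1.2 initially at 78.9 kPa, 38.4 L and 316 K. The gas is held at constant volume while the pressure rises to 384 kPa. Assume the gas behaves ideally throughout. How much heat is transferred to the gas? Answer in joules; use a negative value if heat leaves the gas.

58600 J

n = P₁V₁/(RT₁) = 78.9×38.4/(8.314×316) = 1.15 mol.
Isochoric: V stays 38.4 L; P/T = const ⇒ T₂ = 1540 K, P₂ = 384 kPa.
W = 0 (no volume change).
ΔU = nCvΔT = 1.15×41.6×(1540−316) = 58600 J.
Q = ΔU = 58600 J.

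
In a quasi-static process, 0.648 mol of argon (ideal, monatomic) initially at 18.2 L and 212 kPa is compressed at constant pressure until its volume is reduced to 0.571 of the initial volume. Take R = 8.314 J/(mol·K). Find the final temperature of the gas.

409 K

T₁ = P₁V₁/(nR) = 212×18.2/(0.648×8.314) = 716 K.
Isobaric: P stays 212 kPa; V/T = const ⇒ T₂ = 409 K, V₂ = 10.4 L.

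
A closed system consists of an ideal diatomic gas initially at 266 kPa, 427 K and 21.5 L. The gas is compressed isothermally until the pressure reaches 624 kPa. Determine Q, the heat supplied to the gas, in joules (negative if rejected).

-4880 J

n = P₁V₁/(RT₁) = 266×21.5/(8.314×427) = 1.61 mol.
Isothermal: T stays 427 K; PV = const ⇒ V₂ = 9.17 L, P₂ = 624 kPa.
ΔU = 0 (ideal gas, T constant).
W = nRT ln(V₂/V₁) = 1.61×8.314×427×ln(0.426) = -4880 J.
Q = ΔU + W = -4880 J.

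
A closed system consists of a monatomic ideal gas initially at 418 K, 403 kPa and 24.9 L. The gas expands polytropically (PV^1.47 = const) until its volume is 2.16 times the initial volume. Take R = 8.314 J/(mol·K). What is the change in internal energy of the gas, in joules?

-4570 J

n = P₁V₁/(RT₁) = 403×24.9/(8.314×418) = 2.89 mol.
Polytropic n=1.47: T₂ = T₁(V₁/V₂)^(n−1) = 418×(0.463)^0.47 = 291 K; P₂ = P₁(V₁/V₂)^n = 130 kPa.
For an ideal gas ΔU = nCvΔT with Cv = (3/2)R = 12.5 J/(mol·K).
ΔU = 2.89×12.5×(291−418) = -4570 J.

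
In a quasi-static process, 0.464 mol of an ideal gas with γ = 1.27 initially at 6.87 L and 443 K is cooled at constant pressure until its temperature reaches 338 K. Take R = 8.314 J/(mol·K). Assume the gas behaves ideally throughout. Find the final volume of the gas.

P₁ = nRT₁/V₁ = 0.464×8.314×443/6.87 = 249 kPa.
Isobaric: P stays 249 kPa; V/T = const ⇒ T₂ = 338 K, V₂ = 5.24 L.

5.24 L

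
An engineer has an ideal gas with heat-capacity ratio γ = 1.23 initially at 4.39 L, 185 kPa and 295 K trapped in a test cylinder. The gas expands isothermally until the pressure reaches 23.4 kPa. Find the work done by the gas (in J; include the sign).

1680 J

n = P₁V₁/(RT₁) = 185×4.39/(8.314×295) = 0.331 mol.
Isothermal: T stays 295 K; PV = const ⇒ V₂ = 34.7 L, P₂ = 23.4 kPa.
W = nRT ln(V₂/V₁) = 0.331×8.314×295×ln(7.91) = 1680 J.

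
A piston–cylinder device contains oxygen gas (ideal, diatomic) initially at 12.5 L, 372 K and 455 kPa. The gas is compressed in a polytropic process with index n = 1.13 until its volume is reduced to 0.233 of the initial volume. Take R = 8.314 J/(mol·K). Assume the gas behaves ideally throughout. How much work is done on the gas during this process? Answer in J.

9120 J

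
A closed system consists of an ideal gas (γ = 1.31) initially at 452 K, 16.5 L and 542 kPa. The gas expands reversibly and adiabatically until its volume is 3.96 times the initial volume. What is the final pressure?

89.3 kPa

Adiabatic: TV^(γ−1) = const ⇒ T₂ = 452×(0.253)^0.310 = 295 K; PV^γ = const ⇒ P₂ = 89.3 kPa.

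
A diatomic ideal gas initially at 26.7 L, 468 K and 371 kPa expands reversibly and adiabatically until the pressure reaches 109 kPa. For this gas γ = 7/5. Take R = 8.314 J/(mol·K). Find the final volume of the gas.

64.0 L

Adiabatic: T₂/T₁ = (P₂/P₁)^((γ−1)/γ) ⇒ T₂ = 468×(0.294)^0.286 = 330 K; V₂ = 64.0 L.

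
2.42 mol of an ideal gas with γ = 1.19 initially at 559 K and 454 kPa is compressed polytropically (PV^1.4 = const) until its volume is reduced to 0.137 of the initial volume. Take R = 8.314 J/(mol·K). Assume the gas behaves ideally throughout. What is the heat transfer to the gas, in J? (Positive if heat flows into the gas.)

37700 J

V₁ = nRT₁/P₁ = 2.42×8.314×559/454 = 24.8 L.
Polytropic n=1.4: T₂ = T₁(V₁/V₂)^(n−1) = 559×(7.30)^0.40 = 1240 K; P₂ = P₁(V₁/V₂)^n = 7340 kPa.
W = (P₁V₁−P₂V₂)/(n−1) = (454×24.8−7340×3.39)/0.40 = -34200 J.
ΔU = nCvΔT = 2.42×43.8×(1240−559) = 71900 J.
Q = ΔU + W = 37700 J.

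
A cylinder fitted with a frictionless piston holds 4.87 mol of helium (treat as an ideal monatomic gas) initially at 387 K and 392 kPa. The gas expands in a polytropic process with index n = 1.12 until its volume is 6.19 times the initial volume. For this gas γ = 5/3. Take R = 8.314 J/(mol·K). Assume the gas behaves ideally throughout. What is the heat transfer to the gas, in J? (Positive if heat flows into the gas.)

21000 J

V₁ = nRT₁/P₁ = 4.87×8.314×387/392 = 40.0 L.
Polytropic n=1.12: T₂ = T₁(V₁/V₂)^(n−1) = 387×(0.162)^0.12 = 311 K; P₂ = P₁(V₁/V₂)^n = 50.9 kPa.
W = (P₁V₁−P₂V₂)/(n−1) = (392×40.0−50.9×247)/0.12 = 25700 J.
ΔU = nCvΔT = 4.87×12.5×(311−387) = -4620 J.
Q = ΔU + W = 21000 J.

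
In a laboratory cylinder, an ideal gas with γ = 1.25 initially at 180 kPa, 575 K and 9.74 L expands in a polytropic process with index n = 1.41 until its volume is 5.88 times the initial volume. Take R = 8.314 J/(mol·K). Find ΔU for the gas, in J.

-3620 J

n = P₁V₁/(RT₁) = 180×9.74/(8.314×575) = 0.367 mol.
Polytropic n=1.41: T₂ = T₁(V₁/V₂)^(n−1) = 575×(0.170)^0.41 = 278 K; P₂ = P₁(V₁/V₂)^n = 14.8 kPa.
For an ideal gas ΔU = nCvΔT with Cv = R/(γ−1) = 33.3 J/(mol·K).
ΔU = 0.367×33.3×(278−575) = -3620 J.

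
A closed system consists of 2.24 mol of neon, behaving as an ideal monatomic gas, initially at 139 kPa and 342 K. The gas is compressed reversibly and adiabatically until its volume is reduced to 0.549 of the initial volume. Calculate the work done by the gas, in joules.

-4700 J

V₁ = nRT₁/P₁ = 2.24×8.314×342/139 = 45.8 L.
Adiabatic: TV^(γ−1) = const ⇒ T₂ = 342×(1.82)^0.667 = 510 K; PV^γ = const ⇒ P₂ = 378 kPa.
ΔU = nCvΔT = 2.24×12.5×(510−342) = 4700 J.
Q = 0 for an adiabatic process, so W = −ΔU = -4700 J.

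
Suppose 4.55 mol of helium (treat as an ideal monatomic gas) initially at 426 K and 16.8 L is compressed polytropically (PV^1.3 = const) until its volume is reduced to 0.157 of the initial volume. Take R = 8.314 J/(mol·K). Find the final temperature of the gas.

P₁ = nRT₁/V₁ = 4.55×8.314×426/16.8 = 959 kPa.
Polytropic n=1.3: T₂ = T₁(V₁/V₂)^(n−1) = 426×(6.37)^0.30 = 742 K; P₂ = P₁(V₁/V₂)^n = 10600 kPa.

742 K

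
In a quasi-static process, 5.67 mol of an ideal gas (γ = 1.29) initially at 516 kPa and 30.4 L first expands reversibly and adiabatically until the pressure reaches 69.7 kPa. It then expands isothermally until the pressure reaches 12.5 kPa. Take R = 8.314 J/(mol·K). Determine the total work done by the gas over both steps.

T₁ = P₁V₁/(nR) = 516×30.4/(5.67×8.314) = 333 K.
Step 1 — Adiabatic: T₂/T₁ = (P₂/P₁)^((γ−1)/γ) ⇒ T₂ = 333×(0.135)^0.225 = 212 K; V₂ = 143 L.
ΔU = nCvΔT = 5.67×28.7×(212−333) = -19600 J.
Q = 0 for an adiabatic process, so W = −ΔU = 19600 J.
State after step 1: P = 69.7 kPa, V = 143 L, T = 212 K.
Step 2 — Isothermal: T stays 212 K; PV = const ⇒ V₂ = 800 L, P₂ = 12.5 kPa.
ΔU = 0 (ideal gas, T constant).
W = nRT ln(V₂/V₁) = 5.67×8.314×212×ln(5.58) = 17200 J.
Q = ΔU + W = 17200 J.
Net over both steps: W = 36800 J, Q = 17200 J, ΔU = -19600 J.

36800 J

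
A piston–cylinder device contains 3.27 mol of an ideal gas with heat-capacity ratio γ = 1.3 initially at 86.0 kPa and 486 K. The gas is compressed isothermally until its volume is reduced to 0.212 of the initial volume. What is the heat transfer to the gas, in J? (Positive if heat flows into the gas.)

-20500 J

V₁ = nRT₁/P₁ = 3.27×8.314×486/86.0 = 154 L.
Isothermal: T stays 486 K; PV = const ⇒ V₂ = 32.6 L, P₂ = 406 kPa.
ΔU = 0 (ideal gas, T constant).
W = nRT ln(V₂/V₁) = 3.27×8.314×486×ln(0.212) = -20500 J.
Q = ΔU + W = -20500 J.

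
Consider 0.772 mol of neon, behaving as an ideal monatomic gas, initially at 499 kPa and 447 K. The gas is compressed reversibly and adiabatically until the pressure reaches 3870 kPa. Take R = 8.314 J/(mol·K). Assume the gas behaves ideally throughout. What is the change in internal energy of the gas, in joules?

5460 J

V₁ = nRT₁/P₁ = 0.772×8.314×447/499 = 5.75 L.
Adiabatic: T₂/T₁ = (P₂/P₁)^((γ−1)/γ) ⇒ T₂ = 447×(7.76)^0.400 = 1010 K; V₂ = 1.68 L.
For an ideal gas ΔU = nCvΔT with Cv = (3/2)R = 12.5 J/(mol·K).
ΔU = 0.772×12.5×(1010−447) = 5460 J.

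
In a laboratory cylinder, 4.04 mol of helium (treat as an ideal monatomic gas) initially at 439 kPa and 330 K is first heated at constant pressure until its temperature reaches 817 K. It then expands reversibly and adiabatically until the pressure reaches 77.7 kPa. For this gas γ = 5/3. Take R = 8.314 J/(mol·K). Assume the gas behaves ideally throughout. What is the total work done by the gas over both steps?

36900 J

V₁ = nRT₁/P₁ = 4.04×8.314×330/439 = 25.2 L.
Step 1 — Isobaric: P stays 439 kPa; V/T = const ⇒ T₂ = 817 K, V₂ = 62.5 L.
W = PΔV = 439×(62.5−25.2) kPa·L = 16400 J.
ΔU = nCvΔT = 4.04×12.5×(817−330) = 24500 J.
Q = ΔU + W = nCpΔT = 40900 J.
State after step 1: P = 439 kPa, V = 62.5 L, T = 817 K.
Step 2 — Adiabatic: T₂/T₁ = (P₂/P₁)^((γ−1)/γ) ⇒ T₂ = 817×(0.177)^0.400 = 409 K; V₂ = 177 L.
ΔU = nCvΔT = 4.04×12.5×(409−817) = -20600 J.
Q = 0 for an adiabatic process, so W = −ΔU = 20600 J.
Net over both steps: W = 36900 J, Q = 40900 J, ΔU = 3970 J.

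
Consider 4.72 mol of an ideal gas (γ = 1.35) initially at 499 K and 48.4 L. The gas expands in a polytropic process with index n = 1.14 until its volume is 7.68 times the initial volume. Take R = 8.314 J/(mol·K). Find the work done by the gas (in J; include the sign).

P₁ = nRT₁/V₁ = 4.72×8.314×499/48.4 = 405 kPa.
Polytropic n=1.14: T₂ = T₁(V₁/V₂)^(n−1) = 499×(0.130)^0.14 = 375 K; P₂ = P₁(V₁/V₂)^n = 39.6 kPa.
W = (P₁V₁−P₂V₂)/(n−1) = (405×48.4−39.6×372)/0.14 = 34700 J.

34700 J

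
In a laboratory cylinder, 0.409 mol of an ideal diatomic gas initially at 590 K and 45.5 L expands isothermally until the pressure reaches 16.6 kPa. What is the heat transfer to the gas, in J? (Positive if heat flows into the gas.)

P₁ = nRT₁/V₁ = 0.409×8.314×590/45.5 = 44.1 kPa.
Isothermal: T stays 590 K; PV = const ⇒ V₂ = 121 L, P₂ = 16.6 kPa.
ΔU = 0 (ideal gas, T constant).
W = nRT ln(V₂/V₁) = 0.409×8.314×590×ln(2.66) = 1960 J.
Q = ΔU + W = 1960 J.

1960 J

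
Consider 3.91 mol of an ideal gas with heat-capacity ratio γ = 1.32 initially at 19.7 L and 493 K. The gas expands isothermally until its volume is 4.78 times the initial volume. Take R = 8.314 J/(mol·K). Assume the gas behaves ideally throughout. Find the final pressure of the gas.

170 kPa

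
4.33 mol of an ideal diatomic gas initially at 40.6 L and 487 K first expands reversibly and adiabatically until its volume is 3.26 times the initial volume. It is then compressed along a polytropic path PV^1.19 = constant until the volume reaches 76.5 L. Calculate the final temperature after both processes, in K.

337 K

P₁ = nRT₁/V₁ = 4.33×8.314×487/40.6 = 432 kPa.
Step 1 — Adiabatic: TV^(γ−1) = const ⇒ T₂ = 487×(0.307)^0.400 = 304 K; PV^γ = const ⇒ P₂ = 82.6 kPa.
ΔU = nCvΔT = 4.33×20.8×(304−487) = -16500 J.
Q = 0 for an adiabatic process, so W = −ΔU = 16500 J.
State after step 1: P = 82.6 kPa, V = 132 L, T = 304 K.
Step 2 — Polytropic n=1.19: T₂ = T₁(V₁/V₂)^(n−1) = 304×(1.73)^0.19 = 337 K; P₂ = P₁(V₁/V₂)^n = 159 kPa.
W = (P₁V₁−P₂V₂)/(n−1) = (82.6×132−159×76.5)/0.19 = -6310 J.
ΔU = nCvΔT = 4.33×20.8×(337−304) = 3000 J.
Q = ΔU + W = -3310 J.
Net over both steps: W = 10200 J, Q = -3310 J, ΔU = -13500 J.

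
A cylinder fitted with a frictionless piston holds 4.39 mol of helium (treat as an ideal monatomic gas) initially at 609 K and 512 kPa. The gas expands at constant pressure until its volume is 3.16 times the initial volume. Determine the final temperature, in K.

V₁ = nRT₁/P₁ = 4.39×8.314×609/512 = 43.4 L.
Isobaric: P stays 512 kPa; V/T = const ⇒ T₂ = 1920 K, V₂ = 137 L.

1920 K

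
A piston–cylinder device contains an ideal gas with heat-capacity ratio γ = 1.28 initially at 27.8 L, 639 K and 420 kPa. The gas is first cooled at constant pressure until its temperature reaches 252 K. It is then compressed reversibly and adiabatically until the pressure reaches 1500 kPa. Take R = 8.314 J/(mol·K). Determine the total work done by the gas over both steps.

-12400 J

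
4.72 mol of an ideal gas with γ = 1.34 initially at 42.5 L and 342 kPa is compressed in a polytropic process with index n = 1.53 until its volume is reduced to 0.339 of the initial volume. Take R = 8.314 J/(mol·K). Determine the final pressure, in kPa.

1790 kPa

T₁ = P₁V₁/(nR) = 342×42.5/(4.72×8.314) = 370 K.
Polytropic n=1.53: T₂ = T₁(V₁/V₂)^(n−1) = 370×(2.95)^0.53 = 657 K; P₂ = P₁(V₁/V₂)^n = 1790 kPa.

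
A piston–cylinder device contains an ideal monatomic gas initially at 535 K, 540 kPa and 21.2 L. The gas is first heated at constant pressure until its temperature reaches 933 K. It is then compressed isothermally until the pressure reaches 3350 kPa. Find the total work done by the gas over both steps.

-27900 J

n = P₁V₁/(RT₁) = 540×21.2/(8.314×535) = 2.57 mol.
Step 1 — Isobaric: P stays 540 kPa; V/T = const ⇒ T₂ = 933 K, V₂ = 37.0 L.
W = PΔV = 540×(37.0−21.2) kPa·L = 8520 J.
ΔU = nCvΔT = 2.57×12.5×(933−535) = 12800 J.
Q = ΔU + W = nCpΔT = 21300 J.
State after step 1: P = 540 kPa, V = 37.0 L, T = 933 K.
Step 2 — Isothermal: T stays 933 K; PV = const ⇒ V₂ = 5.96 L, P₂ = 3350 kPa.
ΔU = 0 (ideal gas, T constant).
W = nRT ln(V₂/V₁) = 2.57×8.314×933×ln(0.161) = -36400 J.
Q = ΔU + W = -36400 J.
Net over both steps: W = -27900 J, Q = -15100 J, ΔU = 12800 J.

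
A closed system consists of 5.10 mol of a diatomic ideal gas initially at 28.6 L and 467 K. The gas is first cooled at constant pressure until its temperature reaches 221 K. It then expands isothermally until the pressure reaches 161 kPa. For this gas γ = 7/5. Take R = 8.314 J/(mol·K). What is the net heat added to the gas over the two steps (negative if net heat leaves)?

-22800 J

P₁ = nRT₁/V₁ = 5.10×8.314×467/28.6 = 692 kPa.
Step 1 — Isobaric: P stays 692 kPa; V/T = const ⇒ T₂ = 221 K, V₂ = 13.5 L.
W = PΔV = 692×(13.5−28.6) kPa·L = -10400 J.
ΔU = nCvΔT = 5.10×20.8×(221−467) = -26100 J.
Q = ΔU + W = nCpΔT = -36500 J.
State after step 1: P = 692 kPa, V = 13.5 L, T = 221 K.
Step 2 — Isothermal: T stays 221 K; PV = const ⇒ V₂ = 58.2 L, P₂ = 161 kPa.
ΔU = 0 (ideal gas, T constant).
W = nRT ln(V₂/V₁) = 5.10×8.314×221×ln(4.30) = 13700 J.
Q = ΔU + W = 13700 J.
Net over both steps: W = 3240 J, Q = -22800 J, ΔU = -26100 J.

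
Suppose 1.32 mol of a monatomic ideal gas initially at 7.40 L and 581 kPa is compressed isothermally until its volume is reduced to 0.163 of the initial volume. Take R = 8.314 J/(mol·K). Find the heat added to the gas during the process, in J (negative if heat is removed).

-7800 J

T₁ = P₁V₁/(nR) = 581×7.40/(1.32×8.314) = 392 K.
Isothermal: T stays 392 K; PV = const ⇒ V₂ = 1.21 L, P₂ = 3560 kPa.
ΔU = 0 (ideal gas, T constant).
W = nRT ln(V₂/V₁) = 1.32×8.314×392×ln(0.163) = -7800 J.
Q = ΔU + W = -7800 J.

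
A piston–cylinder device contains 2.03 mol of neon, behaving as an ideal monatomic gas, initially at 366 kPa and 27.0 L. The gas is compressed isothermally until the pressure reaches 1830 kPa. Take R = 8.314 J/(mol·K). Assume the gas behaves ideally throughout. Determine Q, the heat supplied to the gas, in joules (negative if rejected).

T₁ = P₁V₁/(nR) = 366×27.0/(2.03×8.314) = 586 K.
Isothermal: T stays 586 K; PV = const ⇒ V₂ = 5.40 L, P₂ = 1830 kPa.
ΔU = 0 (ideal gas, T constant).
W = nRT ln(V₂/V₁) = 2.03×8.314×586×ln(0.200) = -15900 J.
Q = ΔU + W = -15900 J.

-15900 J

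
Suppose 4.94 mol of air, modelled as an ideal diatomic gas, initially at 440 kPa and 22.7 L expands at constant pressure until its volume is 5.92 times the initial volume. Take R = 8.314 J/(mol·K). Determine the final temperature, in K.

T₁ = P₁V₁/(nR) = 440×22.7/(4.94×8.314) = 243 K.
Isobaric: P stays 440 kPa; V/T = const ⇒ T₂ = 1440 K, V₂ = 134 L.

1440 K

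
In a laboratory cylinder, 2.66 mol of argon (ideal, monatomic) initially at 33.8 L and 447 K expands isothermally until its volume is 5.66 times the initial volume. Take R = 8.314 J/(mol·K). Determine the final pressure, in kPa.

P₁ = nRT₁/V₁ = 2.66×8.314×447/33.8 = 292 kPa.
Isothermal: T stays 447 K; PV = const ⇒ V₂ = 191 L, P₂ = 51.7 kPa.

51.7 kPa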